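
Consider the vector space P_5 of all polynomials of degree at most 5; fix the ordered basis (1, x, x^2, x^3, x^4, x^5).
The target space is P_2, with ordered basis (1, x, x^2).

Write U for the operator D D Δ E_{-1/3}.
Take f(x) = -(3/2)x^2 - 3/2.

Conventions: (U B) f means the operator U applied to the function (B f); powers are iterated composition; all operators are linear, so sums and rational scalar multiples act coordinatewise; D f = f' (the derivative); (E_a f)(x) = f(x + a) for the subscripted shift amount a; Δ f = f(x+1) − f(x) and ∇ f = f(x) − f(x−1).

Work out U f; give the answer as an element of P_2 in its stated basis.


the image equals g(x) = 0

E_{-1/3} f = -(3/2)x^2 + x - 5/3
Δ E_{-1/3} f = -3x - 1/2
D Δ E_{-1/3} f = -3
D D Δ E_{-1/3} f = 0


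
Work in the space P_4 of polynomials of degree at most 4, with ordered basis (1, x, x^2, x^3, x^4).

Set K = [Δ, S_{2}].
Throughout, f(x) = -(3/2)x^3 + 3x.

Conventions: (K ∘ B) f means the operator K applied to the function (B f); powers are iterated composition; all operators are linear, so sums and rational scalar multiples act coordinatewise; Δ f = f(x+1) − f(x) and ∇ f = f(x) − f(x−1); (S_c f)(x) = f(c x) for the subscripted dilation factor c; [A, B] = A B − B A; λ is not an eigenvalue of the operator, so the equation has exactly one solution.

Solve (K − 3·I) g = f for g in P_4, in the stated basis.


write g with unknown coordinates in the stated basis and equate coefficients in (K − 3·I) g = f
solving from the highest basis element down gives g = (1/2)x^3 + 2x^2 + (14/3)x + 85/18
check: K g = 6x^2 + 17x + 85/6
so K g − 3·g = -(3/2)x^3 + 3x = f ✓

g(x) = (1/2)x^3 + 2x^2 + (14/3)x + 85/18


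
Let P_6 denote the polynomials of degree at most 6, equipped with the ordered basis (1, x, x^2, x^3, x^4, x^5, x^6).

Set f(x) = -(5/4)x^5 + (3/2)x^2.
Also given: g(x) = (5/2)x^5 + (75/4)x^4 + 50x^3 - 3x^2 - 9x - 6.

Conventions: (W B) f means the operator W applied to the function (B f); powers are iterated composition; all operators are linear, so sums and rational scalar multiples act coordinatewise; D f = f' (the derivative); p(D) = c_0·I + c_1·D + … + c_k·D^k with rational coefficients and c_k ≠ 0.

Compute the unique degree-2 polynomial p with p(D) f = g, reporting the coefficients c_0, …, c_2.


p(D) = -2·I − 3·D − 2·D^2, i.e. c_0 = -2, c_1 = -3, c_2 = -2

D^0 f = -(5/4)x^5 + (3/2)x^2
D^1 f = -(25/4)x^4 + 3x
D^2 f = -25x^3 + 3
matching coefficients of g against c_0 f + c_1 Df + … from the top degree down determines the c_i
solution: c_0 = -2, c_1 = -3, c_2 = -2


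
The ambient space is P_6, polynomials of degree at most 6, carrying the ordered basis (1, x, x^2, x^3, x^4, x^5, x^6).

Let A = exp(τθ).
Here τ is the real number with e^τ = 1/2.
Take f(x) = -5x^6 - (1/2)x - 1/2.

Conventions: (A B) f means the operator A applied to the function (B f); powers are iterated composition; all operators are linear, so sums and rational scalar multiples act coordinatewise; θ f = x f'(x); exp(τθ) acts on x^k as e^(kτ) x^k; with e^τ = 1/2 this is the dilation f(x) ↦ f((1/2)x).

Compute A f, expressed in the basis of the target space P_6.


exp(τθ) x^k = e^(kτ) x^k; with e^τ = 1/2 this sends x^k to (1/2)^k x^k
x ↦ 1/2 x
x^6 ↦ 1/64 x^6
applying this coordinatewise to f: exp(τθ) f = -(5/64)x^6 - (1/4)x - 1/2

g(x) = -(5/64)x^6 - (1/4)x - 1/2


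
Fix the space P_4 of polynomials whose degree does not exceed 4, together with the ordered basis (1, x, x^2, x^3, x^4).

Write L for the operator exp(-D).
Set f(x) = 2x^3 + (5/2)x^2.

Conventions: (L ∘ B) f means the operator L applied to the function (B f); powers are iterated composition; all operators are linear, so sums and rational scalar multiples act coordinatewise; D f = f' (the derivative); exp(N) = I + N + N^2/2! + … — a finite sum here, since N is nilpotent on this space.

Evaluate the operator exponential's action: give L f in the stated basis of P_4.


the image equals g(x) = 2x^3 - (7/2)x^2 + x + 1/2

order-1 term: -6x^2 - 5x
order-2 term: 6x + 5/2
order-3 term: -2
the series for exp(-D) f terminates at order 3
exp(-D) f = 2x^3 - (7/2)x^2 + x + 1/2


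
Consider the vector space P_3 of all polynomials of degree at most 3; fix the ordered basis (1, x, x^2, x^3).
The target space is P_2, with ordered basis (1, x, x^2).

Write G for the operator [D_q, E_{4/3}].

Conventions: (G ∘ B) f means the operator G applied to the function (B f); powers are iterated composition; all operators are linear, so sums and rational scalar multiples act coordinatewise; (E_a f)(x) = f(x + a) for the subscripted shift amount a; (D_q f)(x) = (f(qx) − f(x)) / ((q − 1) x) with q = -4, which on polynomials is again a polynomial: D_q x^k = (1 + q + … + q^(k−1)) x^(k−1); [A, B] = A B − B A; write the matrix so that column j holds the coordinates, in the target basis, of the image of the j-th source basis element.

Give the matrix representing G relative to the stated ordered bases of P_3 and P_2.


image of 1: 0
image of x: 0
image of x^2: 20/3
image of x^3: -(140/3)x - 160/9
each image's coordinates form column j of the matrix

the matrix is [[0, 0, 20/3, -160/9]; [0, 0, 0, -140/3]; [0, 0, 0, 0]] (rows listed top to bottom)


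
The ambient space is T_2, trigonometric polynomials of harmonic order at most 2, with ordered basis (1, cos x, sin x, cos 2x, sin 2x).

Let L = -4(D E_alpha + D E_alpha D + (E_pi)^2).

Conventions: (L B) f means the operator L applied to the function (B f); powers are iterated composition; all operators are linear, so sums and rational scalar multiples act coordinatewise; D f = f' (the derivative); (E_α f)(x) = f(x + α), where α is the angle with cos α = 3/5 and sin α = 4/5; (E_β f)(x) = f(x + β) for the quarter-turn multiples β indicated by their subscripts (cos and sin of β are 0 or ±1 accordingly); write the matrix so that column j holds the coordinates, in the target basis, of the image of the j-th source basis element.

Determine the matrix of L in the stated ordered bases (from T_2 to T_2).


the matrix is [[-4, 0, 0, 0, 0]; [0, 8/5, 4/5, 0, 0]; [0, -4/5, 8/5, 0, 0]; [0, 0, 0, -4/5, 88/5]; [0, 0, 0, -88/5, -4/5]] (rows listed top to bottom)

image of 1: -4
image of cos x: (8/5)cos x - (4/5)sin x
image of sin x: (4/5)cos x + (8/5)sin x
image of cos 2x: -(4/5)cos 2x - (88/5)sin 2x
image of sin 2x: (88/5)cos 2x - (4/5)sin 2x
each image's coordinates form column j of the matrix


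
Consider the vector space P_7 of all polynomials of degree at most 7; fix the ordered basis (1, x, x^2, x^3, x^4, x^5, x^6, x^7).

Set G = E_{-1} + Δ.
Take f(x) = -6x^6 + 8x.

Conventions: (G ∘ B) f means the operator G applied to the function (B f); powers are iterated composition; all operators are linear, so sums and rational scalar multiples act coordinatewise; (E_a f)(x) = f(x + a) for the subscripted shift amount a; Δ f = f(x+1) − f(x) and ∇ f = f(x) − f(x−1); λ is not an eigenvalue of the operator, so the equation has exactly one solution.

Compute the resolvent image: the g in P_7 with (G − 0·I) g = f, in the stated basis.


write g with unknown coordinates in the stated basis and equate coefficients in (G − 0·I) g = f
solving from the highest basis element down gives g = -6x^6 + 180x^4 - 1980x^2 + 8x + 3612
check: G g = -6x^6 + 8x
so G g − 0·g = -6x^6 + 8x = f ✓

the image equals g(x) = -6x^6 + 180x^4 - 1980x^2 + 8x + 3612


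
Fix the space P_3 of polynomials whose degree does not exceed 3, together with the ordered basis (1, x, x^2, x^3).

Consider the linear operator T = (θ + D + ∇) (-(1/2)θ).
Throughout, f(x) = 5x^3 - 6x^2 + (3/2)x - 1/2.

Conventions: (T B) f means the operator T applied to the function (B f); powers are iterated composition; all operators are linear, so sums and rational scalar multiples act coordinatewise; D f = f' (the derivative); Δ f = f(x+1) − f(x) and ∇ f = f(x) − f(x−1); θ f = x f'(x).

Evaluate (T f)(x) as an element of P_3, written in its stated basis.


θ f = 15x^3 - 12x^2 + (3/2)x
(-(1/2)θ) f = -(15/2)x^3 + 6x^2 - (3/4)x
θ (-(1/2)θ) f = -(45/2)x^3 + 12x^2 - (3/4)x
D (-(1/2)θ) f = -(45/2)x^2 + 12x - 3/4
∇ (-(1/2)θ) f = -(45/2)x^2 + (69/2)x - 57/4
(θ + D + ∇) (-(1/2)θ) f = -(45/2)x^3 - 33x^2 + (183/4)x - 15

the result is g(x) = -(45/2)x^3 - 33x^2 + (183/4)x - 15


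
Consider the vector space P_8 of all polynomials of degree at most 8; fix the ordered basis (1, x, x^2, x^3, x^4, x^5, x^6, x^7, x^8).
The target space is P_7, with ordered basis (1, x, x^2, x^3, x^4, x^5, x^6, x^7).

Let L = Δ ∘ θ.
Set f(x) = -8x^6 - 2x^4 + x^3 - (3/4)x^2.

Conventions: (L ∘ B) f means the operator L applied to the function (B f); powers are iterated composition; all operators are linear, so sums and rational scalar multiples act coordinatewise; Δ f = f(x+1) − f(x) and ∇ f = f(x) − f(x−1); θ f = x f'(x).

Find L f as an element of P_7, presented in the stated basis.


θ f = -48x^6 - 8x^4 + 3x^3 - (3/2)x^2
Δ θ f = -288x^5 - 720x^4 - 992x^3 - 759x^2 - 314x - 109/2

g(x) = -288x^5 - 720x^4 - 992x^3 - 759x^2 - 314x - 109/2


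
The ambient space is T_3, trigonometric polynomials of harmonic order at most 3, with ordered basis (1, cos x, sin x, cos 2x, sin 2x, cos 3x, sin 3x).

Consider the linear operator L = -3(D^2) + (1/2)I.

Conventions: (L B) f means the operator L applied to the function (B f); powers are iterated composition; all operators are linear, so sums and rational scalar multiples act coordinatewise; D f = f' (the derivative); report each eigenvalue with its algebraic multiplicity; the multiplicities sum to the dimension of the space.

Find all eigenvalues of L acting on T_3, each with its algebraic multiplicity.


image of 1: 1/2
image of cos x: (7/2)cos x
image of sin x: (7/2)sin x
image of cos 2x: (25/2)cos 2x
image of sin 2x: (25/2)sin 2x
image of cos 3x: (55/2)cos 3x
image of sin 3x: (55/2)sin 3x
the matrix is diagonal; its diagonal is (1/2, 7/2, 7/2, 25/2, 25/2, 55/2, 55/2)
for a triangular matrix the eigenvalues are the diagonal entries, with algebraic multiplicity their repetition count

λ = 1/2 (multiplicity 1), λ = 7/2 (multiplicity 2), λ = 25/2 (multiplicity 2), λ = 55/2 (multiplicity 2)


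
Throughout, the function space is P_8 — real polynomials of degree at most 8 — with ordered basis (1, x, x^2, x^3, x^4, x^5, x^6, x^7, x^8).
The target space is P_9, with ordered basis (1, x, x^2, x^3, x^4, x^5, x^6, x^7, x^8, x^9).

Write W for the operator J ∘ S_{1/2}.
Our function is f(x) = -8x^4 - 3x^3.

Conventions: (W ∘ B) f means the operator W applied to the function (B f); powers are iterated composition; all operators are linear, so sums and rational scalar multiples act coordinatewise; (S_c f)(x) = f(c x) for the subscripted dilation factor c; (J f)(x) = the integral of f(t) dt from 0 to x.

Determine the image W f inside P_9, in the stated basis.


the result is g(x) = -(1/10)x^5 - (3/32)x^4

S_{1/2} f = -(1/2)x^4 - (3/8)x^3
J S_{1/2} f = -(1/10)x^5 - (3/32)x^4


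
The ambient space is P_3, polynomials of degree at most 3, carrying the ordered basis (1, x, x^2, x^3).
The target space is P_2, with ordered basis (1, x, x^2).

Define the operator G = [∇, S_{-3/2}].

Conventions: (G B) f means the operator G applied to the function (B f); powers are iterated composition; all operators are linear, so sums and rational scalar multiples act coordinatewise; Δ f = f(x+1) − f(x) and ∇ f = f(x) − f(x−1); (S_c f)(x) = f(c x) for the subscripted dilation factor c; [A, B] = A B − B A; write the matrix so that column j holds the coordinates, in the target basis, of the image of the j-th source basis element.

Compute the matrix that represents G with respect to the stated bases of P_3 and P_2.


the matrix is [[0, -5/2, -5/4, -35/8]; [0, 0, 15/2, 45/8]; [0, 0, 0, -135/8]] (rows listed top to bottom)

image of 1: 0
image of x: -5/2
image of x^2: (15/2)x - 5/4
image of x^3: -(135/8)x^2 + (45/8)x - 35/8
each image's coordinates form column j of the matrix


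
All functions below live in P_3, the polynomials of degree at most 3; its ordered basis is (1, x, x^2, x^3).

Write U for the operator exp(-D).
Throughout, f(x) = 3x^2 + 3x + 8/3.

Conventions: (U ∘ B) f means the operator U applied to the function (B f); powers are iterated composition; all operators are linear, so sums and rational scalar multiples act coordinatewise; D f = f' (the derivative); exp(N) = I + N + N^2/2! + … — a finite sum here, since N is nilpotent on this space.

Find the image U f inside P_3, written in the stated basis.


g(x) = 3x^2 - 3x + 8/3

order-1 term: -6x - 3
order-2 term: 3
the series for exp(-D) f terminates at order 2
exp(-D) f = 3x^2 - 3x + 8/3


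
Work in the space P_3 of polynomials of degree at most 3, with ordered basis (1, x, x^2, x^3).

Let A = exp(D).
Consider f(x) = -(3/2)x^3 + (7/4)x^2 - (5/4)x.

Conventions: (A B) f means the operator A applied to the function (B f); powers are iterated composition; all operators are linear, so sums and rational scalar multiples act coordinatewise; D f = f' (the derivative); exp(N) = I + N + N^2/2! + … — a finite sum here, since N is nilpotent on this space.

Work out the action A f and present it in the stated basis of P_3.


order-1 term: -(9/2)x^2 + (7/2)x - 5/4
order-2 term: -(9/2)x + 7/4
order-3 term: -3/2
the series for exp(D) f terminates at order 3
exp(D) f = -(3/2)x^3 - (11/4)x^2 - (9/4)x - 1

the result is g(x) = -(3/2)x^3 - (11/4)x^2 - (9/4)x - 1


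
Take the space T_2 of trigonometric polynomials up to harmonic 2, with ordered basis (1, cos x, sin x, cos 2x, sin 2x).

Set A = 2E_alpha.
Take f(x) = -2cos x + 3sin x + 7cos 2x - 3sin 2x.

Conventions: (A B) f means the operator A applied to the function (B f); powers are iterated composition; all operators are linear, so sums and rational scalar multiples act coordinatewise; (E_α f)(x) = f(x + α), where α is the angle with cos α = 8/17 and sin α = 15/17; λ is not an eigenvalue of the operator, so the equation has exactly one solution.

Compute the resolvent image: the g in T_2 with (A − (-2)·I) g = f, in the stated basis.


the result is g(x) = -(19/20)cos x + (9/20)sin x + (101/32)cos 2x + (81/32)sin 2x

write g with unknown coordinates in the stated basis and equate coefficients in (A − (-2)·I) g = f
solving from the highest basis element down gives g = -(19/20)cos x + (9/20)sin x + (101/32)cos 2x + (81/32)sin 2x
check: A g = -(1/10)cos x + (21/10)sin x + (11/16)cos 2x - (129/16)sin 2x
so A g − (-2)·g = -2cos x + 3sin x + 7cos 2x - 3sin 2x = f ✓


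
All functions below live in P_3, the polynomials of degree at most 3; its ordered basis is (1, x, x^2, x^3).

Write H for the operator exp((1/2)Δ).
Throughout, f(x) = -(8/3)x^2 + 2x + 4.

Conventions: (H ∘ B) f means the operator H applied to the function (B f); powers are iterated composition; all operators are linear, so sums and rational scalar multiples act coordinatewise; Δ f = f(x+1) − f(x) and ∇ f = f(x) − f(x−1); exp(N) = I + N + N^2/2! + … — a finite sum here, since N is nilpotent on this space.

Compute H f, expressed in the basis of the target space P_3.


order-1 term: -(8/3)x - 1/3
order-2 term: -2/3
the series for exp((1/2)Δ) f terminates at order 2
exp((1/2)Δ) f = -(8/3)x^2 - (2/3)x + 3

g(x) = -(8/3)x^2 - (2/3)x + 3


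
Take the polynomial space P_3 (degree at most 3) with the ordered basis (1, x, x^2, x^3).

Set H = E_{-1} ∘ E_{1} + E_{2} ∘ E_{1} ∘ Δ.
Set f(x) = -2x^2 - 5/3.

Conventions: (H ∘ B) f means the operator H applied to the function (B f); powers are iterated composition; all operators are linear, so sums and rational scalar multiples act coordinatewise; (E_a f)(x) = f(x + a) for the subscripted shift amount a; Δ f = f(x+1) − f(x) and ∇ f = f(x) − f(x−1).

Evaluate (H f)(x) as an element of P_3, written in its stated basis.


E_{1} f = -2x^2 - 4x - 11/3
E_{-1} E_{1} f = -2x^2 - 5/3
Δ f = -4x - 2
E_{1} Δ f = -4x - 6
E_{2} E_{1} Δ f = -4x - 14
(E_{-1} ∘ E_{1} + E_{2} ∘ E_{1} ∘ Δ) f = -2x^2 - 4x - 47/3

g(x) = -2x^2 - 4x - 47/3


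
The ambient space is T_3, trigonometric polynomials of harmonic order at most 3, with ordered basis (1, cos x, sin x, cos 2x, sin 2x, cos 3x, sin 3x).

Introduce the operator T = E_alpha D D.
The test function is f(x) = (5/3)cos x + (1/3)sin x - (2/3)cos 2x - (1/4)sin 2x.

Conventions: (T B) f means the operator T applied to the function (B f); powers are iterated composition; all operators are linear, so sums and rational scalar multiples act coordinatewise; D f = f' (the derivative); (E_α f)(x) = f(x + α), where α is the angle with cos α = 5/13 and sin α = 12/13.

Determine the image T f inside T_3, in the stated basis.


D f = (1/3)cos x - (5/3)sin x - (1/2)cos 2x + (4/3)sin 2x
D D f = -(5/3)cos x - (1/3)sin x + (8/3)cos 2x + sin 2x
E_alpha D D f = -(37/39)cos x + (55/39)sin x - (592/507)cos 2x - (439/169)sin 2x

g(x) = -(37/39)cos x + (55/39)sin x - (592/507)cos 2x - (439/169)sin 2x


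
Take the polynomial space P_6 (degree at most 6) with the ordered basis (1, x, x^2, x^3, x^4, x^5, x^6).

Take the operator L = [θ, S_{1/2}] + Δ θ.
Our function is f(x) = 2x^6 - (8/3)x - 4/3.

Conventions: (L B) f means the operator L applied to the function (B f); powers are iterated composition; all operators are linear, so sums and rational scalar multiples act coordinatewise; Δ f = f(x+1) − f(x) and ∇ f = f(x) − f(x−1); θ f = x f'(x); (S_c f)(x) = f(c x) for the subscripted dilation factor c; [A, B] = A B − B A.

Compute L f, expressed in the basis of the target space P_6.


S_{1/2} f = (1/32)x^6 - (4/3)x - 4/3
θ S_{1/2} f = (3/16)x^6 - (4/3)x
θ f = 12x^6 - (8/3)x
S_{1/2} θ f = (3/16)x^6 - (4/3)x
[θ, S_{1/2}] f = 0
θ f = 12x^6 - (8/3)x
Δ θ f = 72x^5 + 180x^4 + 240x^3 + 180x^2 + 72x + 28/3
([θ, S_{1/2}] + Δ θ) f = 72x^5 + 180x^4 + 240x^3 + 180x^2 + 72x + 28/3

g(x) = 72x^5 + 180x^4 + 240x^3 + 180x^2 + 72x + 28/3


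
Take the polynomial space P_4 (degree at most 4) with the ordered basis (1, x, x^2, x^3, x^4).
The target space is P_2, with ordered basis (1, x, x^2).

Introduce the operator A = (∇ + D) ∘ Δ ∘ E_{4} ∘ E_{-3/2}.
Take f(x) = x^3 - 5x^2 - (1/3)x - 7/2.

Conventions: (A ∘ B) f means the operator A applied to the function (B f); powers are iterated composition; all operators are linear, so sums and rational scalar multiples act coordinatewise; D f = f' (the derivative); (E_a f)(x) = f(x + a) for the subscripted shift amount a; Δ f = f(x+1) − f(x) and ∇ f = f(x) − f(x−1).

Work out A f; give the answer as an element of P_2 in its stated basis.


E_{-3/2} f = x^3 - (19/2)x^2 + (257/12)x - 141/8
E_{4} E_{-3/2} f = x^3 + (5/2)x^2 - (79/12)x - 479/24
Δ E_{4} E_{-3/2} f = 3x^2 + 8x - 37/12
∇ (Δ ∘ E_{4} ∘ E_{-3/2}) f = 6x + 5
D (Δ ∘ E_{4} ∘ E_{-3/2}) f = 6x + 8
(∇ + D) (Δ ∘ E_{4} ∘ E_{-3/2}) f = 12x + 13

g(x) = 12x + 13


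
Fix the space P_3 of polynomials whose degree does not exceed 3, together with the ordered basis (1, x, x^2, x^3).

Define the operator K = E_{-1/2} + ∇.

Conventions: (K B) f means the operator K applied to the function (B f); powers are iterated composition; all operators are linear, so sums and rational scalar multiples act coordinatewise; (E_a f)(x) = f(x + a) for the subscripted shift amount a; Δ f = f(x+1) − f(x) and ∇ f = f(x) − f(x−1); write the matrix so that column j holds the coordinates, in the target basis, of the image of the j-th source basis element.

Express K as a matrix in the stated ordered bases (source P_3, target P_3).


image of 1: 1
image of x: x + 1/2
image of x^2: x^2 + x - 3/4
image of x^3: x^3 + (3/2)x^2 - (9/4)x + 7/8
each image's coordinates form column j of the matrix

the matrix is [[1, 1/2, -3/4, 7/8]; [0, 1, 1, -9/4]; [0, 0, 1, 3/2]; [0, 0, 0, 1]] (rows listed top to bottom)


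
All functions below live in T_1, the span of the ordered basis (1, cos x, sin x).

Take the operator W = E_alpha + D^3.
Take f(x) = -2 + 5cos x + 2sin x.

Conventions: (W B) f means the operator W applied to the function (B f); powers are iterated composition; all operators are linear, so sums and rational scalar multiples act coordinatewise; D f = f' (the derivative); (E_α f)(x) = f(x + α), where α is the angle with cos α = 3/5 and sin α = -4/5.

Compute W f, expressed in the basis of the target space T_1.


the result is g(x) = -2 - (3/5)cos x + (51/5)sin x

E_alpha f = -2 + (7/5)cos x + (26/5)sin x
D f = 2cos x - 5sin x
D D f = -5cos x - 2sin x
D D D f = -2cos x + 5sin x
(E_alpha + D^3) f = -2 - (3/5)cos x + (51/5)sin x


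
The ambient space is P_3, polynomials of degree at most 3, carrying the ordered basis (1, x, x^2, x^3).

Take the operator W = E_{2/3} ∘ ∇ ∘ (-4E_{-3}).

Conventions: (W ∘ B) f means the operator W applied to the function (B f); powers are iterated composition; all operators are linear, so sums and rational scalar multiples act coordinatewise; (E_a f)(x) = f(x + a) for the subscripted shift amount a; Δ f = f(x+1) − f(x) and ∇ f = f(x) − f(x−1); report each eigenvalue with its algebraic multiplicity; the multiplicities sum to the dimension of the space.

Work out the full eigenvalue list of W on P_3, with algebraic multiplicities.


image of 1: 0
image of x: -4
image of x^2: -8x + 68/3
image of x^3: -12x^2 + 68x - 292/3
the matrix is upper triangular; its diagonal is (0, 0, 0, 0)
for a triangular matrix the eigenvalues are the diagonal entries, with algebraic multiplicity their repetition count

λ = 0 (multiplicity 4)


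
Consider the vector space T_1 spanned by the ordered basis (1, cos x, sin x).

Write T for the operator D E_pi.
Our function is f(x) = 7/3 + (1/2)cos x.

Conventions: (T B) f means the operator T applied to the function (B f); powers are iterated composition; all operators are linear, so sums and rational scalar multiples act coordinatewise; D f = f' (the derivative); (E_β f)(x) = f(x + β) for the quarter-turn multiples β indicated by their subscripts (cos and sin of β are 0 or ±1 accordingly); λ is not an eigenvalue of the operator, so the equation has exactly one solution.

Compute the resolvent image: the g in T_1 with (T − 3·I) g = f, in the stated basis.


write g with unknown coordinates in the stated basis and equate coefficients in (T − 3·I) g = f
solving from the highest basis element down gives g = -7/9 - (3/20)cos x - (1/20)sin x
check: T g = (1/20)cos x - (3/20)sin x
so T g − 3·g = 7/3 + (1/2)cos x = f ✓

g(x) = -7/9 - (3/20)cos x - (1/20)sin x


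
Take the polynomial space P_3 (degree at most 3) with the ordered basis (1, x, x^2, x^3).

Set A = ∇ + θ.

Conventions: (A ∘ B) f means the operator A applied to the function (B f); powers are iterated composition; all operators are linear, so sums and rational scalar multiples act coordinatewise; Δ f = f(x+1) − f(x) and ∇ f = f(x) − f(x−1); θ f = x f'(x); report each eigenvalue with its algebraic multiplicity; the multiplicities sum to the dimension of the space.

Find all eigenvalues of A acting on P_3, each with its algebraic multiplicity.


λ = 0 (multiplicity 1), λ = 1 (multiplicity 1), λ = 2 (multiplicity 1), λ = 3 (multiplicity 1)

image of 1: 0
image of x: x + 1
image of x^2: 2x^2 + 2x - 1
image of x^3: 3x^3 + 3x^2 - 3x + 1
the matrix is upper triangular; its diagonal is (0, 1, 2, 3)
for a triangular matrix the eigenvalues are the diagonal entries, with algebraic multiplicity their repetition count


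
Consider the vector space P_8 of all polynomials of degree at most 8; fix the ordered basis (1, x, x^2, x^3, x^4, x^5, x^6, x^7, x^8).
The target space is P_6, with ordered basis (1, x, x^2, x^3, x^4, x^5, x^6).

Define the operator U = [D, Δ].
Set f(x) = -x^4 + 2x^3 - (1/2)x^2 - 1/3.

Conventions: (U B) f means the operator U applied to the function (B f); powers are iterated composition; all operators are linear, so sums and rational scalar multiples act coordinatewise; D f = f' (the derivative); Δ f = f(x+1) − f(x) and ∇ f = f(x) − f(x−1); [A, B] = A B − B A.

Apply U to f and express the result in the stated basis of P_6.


Δ f = -4x^3 + x + 1/2
D Δ f = -12x^2 + 1
D f = -4x^3 + 6x^2 - x
Δ D f = -12x^2 + 1
[D, Δ] f = 0

the image equals g(x) = 0


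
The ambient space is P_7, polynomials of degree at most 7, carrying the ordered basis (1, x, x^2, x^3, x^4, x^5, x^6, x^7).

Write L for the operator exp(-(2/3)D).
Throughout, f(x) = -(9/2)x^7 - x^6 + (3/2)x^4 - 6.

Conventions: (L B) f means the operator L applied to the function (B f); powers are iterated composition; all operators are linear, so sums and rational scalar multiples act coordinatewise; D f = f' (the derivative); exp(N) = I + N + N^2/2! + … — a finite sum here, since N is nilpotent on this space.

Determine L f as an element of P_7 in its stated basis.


the image equals g(x) = -(9/2)x^7 + 20x^6 - 38x^5 + (83/2)x^4 - (788/27)x^3 + (364/27)x^2 - (304/81)x - 4030/729

order-1 term: 21x^6 + 4x^5 - 4x^3
order-2 term: -42x^5 - (20/3)x^4 + 4x^2
order-3 term: (140/3)x^4 + (160/27)x^3 - (16/9)x
order-4 term: -(280/9)x^3 - (80/27)x^2 + 8/27
order-5 term: (112/9)x^2 + (64/81)x
order-6 term: -(224/81)x - 64/729
order-7 term: 64/243
the series for exp(-(2/3)D) f terminates at order 7
exp(-(2/3)D) f = -(9/2)x^7 + 20x^6 - 38x^5 + (83/2)x^4 - (788/27)x^3 + (364/27)x^2 - (304/81)x - 4030/729


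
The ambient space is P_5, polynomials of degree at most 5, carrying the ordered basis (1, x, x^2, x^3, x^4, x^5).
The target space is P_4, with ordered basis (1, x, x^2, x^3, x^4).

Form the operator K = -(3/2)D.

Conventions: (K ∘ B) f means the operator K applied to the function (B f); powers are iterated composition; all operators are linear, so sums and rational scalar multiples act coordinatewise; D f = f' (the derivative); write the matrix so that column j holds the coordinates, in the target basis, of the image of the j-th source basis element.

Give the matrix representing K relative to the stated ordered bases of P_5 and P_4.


image of 1: 0
image of x: -3/2
image of x^2: -3x
image of x^3: -(9/2)x^2
image of x^4: -6x^3
image of x^5: -(15/2)x^4
each image's coordinates form column j of the matrix

the matrix is [[0, -3/2, 0, 0, 0, 0]; [0, 0, -3, 0, 0, 0]; [0, 0, 0, -9/2, 0, 0]; [0, 0, 0, 0, -6, 0]; [0, 0, 0, 0, 0, -15/2]] (rows listed top to bottom)


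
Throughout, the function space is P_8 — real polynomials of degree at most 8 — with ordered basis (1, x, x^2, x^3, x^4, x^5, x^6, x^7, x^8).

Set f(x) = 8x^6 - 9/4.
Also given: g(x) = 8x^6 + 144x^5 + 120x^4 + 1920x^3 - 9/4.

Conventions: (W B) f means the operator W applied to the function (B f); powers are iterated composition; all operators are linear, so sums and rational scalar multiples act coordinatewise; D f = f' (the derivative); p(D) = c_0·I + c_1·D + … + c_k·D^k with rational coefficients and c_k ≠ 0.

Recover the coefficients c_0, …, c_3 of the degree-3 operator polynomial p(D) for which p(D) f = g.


D^0 f = 8x^6 - 9/4
D^1 f = 48x^5
D^2 f = 240x^4
D^3 f = 960x^3
matching coefficients of g against c_0 f + c_1 Df + … from the top degree down determines the c_i
solution: c_0 = 1, c_1 = 3, c_2 = 1/2, c_3 = 2

p(D) = I + 3·D + (1/2)·D^2 + 2·D^3, i.e. c_0 = 1, c_1 = 3, c_2 = 1/2, c_3 = 2


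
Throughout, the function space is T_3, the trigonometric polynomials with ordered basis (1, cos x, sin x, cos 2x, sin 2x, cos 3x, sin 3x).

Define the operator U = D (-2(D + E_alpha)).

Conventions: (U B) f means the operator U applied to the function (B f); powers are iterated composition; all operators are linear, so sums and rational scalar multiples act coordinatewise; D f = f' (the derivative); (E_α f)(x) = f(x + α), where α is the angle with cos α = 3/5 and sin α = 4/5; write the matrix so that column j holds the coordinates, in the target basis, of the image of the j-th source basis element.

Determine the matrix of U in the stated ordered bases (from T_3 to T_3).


the matrix is [[0, 0, 0, 0, 0, 0, 0]; [0, 18/5, -6/5, 0, 0, 0, 0]; [0, 6/5, 18/5, 0, 0, 0, 0]; [0, 0, 0, 296/25, 28/25, 0, 0]; [0, 0, 0, -28/25, 296/25, 0, 0]; [0, 0, 0, 0, 0, 2514/125, 702/125]; [0, 0, 0, 0, 0, -702/125, 2514/125]] (rows listed top to bottom)

image of 1: 0
image of cos x: (18/5)cos x + (6/5)sin x
image of sin x: -(6/5)cos x + (18/5)sin x
image of cos 2x: (296/25)cos 2x - (28/25)sin 2x
image of sin 2x: (28/25)cos 2x + (296/25)sin 2x
image of cos 3x: (2514/125)cos 3x - (702/125)sin 3x
image of sin 3x: (702/125)cos 3x + (2514/125)sin 3x
each image's coordinates form column j of the matrix


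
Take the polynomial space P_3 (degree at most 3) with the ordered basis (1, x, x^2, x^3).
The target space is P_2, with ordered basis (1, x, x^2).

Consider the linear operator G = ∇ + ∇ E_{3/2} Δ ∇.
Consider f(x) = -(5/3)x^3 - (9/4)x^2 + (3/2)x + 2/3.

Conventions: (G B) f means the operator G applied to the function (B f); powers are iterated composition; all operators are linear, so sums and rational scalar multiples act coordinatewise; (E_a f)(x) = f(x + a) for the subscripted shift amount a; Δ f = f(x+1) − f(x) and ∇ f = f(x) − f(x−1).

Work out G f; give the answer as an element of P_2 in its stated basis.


the result is g(x) = -5x^2 + (1/2)x - 95/12

∇ f = -5x^2 + (1/2)x + 25/12
∇ f = -5x^2 + (1/2)x + 25/12
Δ ∇ f = -10x - 9/2
E_{3/2} (Δ ∇) f = -10x - 39/2
∇ E_{3/2} (Δ ∇) f = -10
(∇ + ∇ E_{3/2} Δ ∇) f = -5x^2 + (1/2)x - 95/12


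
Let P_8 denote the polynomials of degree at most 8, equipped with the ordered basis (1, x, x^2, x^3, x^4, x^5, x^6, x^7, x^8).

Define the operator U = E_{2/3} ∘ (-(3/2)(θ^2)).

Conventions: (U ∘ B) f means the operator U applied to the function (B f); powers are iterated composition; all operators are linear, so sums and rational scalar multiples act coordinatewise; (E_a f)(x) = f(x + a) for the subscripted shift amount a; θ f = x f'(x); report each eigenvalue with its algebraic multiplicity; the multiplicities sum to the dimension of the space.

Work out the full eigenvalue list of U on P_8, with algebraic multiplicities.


λ = -96 (multiplicity 1), λ = -147/2 (multiplicity 1), λ = -54 (multiplicity 1), λ = -75/2 (multiplicity 1), λ = -24 (multiplicity 1), λ = -27/2 (multiplicity 1), λ = -6 (multiplicity 1), λ = -3/2 (multiplicity 1), λ = 0 (multiplicity 1)

image of 1: 0
image of x: -(3/2)x - 1
image of x^2: -6x^2 - 8x - 8/3
image of x^3: -(27/2)x^3 - 27x^2 - 18x - 4
image of x^4: -24x^4 - 64x^3 - 64x^2 - (256/9)x - 128/27
image of x^5: -(75/2)x^5 - 125x^4 - (500/3)x^3 - (1000/9)x^2 - (1000/27)x - 400/81
image of x^6: -54x^6 - 216x^5 - 360x^4 - 320x^3 - 160x^2 - (128/3)x - 128/27
image of x^7: -(147/2)x^7 - 343x^6 - 686x^5 - (6860/9)x^4 - (13720/27)x^3 - (5488/27)x^2 - (10976/243)x - 3136/729
image of x^8: -96x^8 - 512x^7 - (3584/3)x^6 - (14336/9)x^5 - (35840/27)x^4 - (57344/81)x^3 - (57344/243)x^2 - (32768/729)x - 8192/2187
the matrix is upper triangular; its diagonal is (0, -3/2, -6, -27/2, -24, -75/2, -54, -147/2, -96)
for a triangular matrix the eigenvalues are the diagonal entries, with algebraic multiplicity their repetition count


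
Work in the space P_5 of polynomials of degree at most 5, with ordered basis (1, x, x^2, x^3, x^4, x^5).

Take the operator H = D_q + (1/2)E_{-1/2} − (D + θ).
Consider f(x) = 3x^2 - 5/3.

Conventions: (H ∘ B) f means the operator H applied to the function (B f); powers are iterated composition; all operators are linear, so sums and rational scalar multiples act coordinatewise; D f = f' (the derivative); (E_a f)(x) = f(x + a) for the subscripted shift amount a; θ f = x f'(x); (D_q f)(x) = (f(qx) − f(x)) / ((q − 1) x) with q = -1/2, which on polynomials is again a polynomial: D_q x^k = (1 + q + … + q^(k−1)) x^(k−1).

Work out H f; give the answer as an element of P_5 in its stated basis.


g(x) = -(9/2)x^2 - 6x - 11/24

D_q f = (3/2)x
E_{-1/2} f = 3x^2 - 3x - 11/12
((1/2)E_{-1/2}) f = (3/2)x^2 - (3/2)x - 11/24
D f = 6x
θ f = 6x^2
(D + θ) f = 6x^2 + 6x
(-(D + θ)) f = -6x^2 - 6x
(D_q + (1/2)E_{-1/2} − (D + θ)) f = -(9/2)x^2 - 6x - 11/24


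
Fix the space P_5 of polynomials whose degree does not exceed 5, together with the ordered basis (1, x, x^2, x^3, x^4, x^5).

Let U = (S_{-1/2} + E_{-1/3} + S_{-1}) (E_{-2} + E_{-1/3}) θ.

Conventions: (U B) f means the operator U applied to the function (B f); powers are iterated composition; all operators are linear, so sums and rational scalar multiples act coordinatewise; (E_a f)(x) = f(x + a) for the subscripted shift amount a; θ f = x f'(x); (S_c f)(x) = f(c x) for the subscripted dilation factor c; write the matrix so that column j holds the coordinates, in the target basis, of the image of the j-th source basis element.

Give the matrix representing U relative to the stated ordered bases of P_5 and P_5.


the matrix is [[0, -23/3, 254/9, -785/9, 20044/81, -161965/243]; [0, -1, 2, -5/2, -136/9, 23575/162]; [0, 0, 9, -213/4, 794/3, -62225/54]; [0, 0, 0, -3/4, -6, 2275/36]; [0, 0, 0, 0, 33/2, -6575/48]; [0, 0, 0, 0, 0, -5/16]] (rows listed top to bottom)

image of 1: 0
image of x: -x - 23/3
image of x^2: 9x^2 + 2x + 254/9
image of x^3: -(3/4)x^3 - (213/4)x^2 - (5/2)x - 785/9
image of x^4: (33/2)x^4 - 6x^3 + (794/3)x^2 - (136/9)x + 20044/81
image of x^5: -(5/16)x^5 - (6575/48)x^4 + (2275/36)x^3 - (62225/54)x^2 + (23575/162)x - 161965/243
each image's coordinates form column j of the matrix


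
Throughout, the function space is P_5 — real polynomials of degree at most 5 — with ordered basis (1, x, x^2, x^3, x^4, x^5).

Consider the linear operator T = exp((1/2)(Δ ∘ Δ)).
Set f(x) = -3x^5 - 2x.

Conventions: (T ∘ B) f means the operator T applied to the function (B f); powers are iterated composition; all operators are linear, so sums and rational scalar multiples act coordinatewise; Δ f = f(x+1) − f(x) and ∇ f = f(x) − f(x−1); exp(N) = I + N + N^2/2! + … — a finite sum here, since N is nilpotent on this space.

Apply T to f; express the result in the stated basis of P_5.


g(x) = -3x^5 - 30x^3 - 90x^2 - 152x - 135

order-1 term: -30x^3 - 90x^2 - 105x - 45
order-2 term: -45x - 90
the series for exp((1/2)(Δ ∘ Δ)) f terminates at order 2
exp((1/2)(Δ ∘ Δ)) f = -3x^5 - 30x^3 - 90x^2 - 152x - 135


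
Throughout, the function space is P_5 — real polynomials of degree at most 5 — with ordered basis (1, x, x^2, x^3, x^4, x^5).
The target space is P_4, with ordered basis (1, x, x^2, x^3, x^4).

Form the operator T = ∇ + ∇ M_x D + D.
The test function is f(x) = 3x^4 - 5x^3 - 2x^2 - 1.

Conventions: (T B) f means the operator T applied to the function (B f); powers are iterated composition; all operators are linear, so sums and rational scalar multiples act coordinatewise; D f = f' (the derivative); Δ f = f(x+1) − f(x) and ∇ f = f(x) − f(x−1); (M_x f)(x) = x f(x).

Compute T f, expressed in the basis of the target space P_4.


the result is g(x) = 72x^3 - 165x^2 + 104x - 29

∇ f = 12x^3 - 33x^2 + 23x - 6
D f = 12x^3 - 15x^2 - 4x
M_x D f = 12x^4 - 15x^3 - 4x^2
∇ M_x D f = 48x^3 - 117x^2 + 85x - 23
D f = 12x^3 - 15x^2 - 4x
(∇ + ∇ M_x D + D) f = 72x^3 - 165x^2 + 104x - 29


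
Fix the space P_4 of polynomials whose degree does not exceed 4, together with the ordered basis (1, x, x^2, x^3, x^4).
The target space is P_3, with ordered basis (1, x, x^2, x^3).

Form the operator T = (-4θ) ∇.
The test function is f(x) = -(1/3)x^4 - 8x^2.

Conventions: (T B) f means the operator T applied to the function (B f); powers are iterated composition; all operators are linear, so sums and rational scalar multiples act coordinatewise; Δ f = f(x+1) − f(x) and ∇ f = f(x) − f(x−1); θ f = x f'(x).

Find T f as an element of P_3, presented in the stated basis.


the image equals g(x) = 16x^3 - 16x^2 + (208/3)x

∇ f = -(4/3)x^3 + 2x^2 - (52/3)x + 25/3
θ ∇ f = -4x^3 + 4x^2 - (52/3)x
(-4θ) ∇ f = 16x^3 - 16x^2 + (208/3)x


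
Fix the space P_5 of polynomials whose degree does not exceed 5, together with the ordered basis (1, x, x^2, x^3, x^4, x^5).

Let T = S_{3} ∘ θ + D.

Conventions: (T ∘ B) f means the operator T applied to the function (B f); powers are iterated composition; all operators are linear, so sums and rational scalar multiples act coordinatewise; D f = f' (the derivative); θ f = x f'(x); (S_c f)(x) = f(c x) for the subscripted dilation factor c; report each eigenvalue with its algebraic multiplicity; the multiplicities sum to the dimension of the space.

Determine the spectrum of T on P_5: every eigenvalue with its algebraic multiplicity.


image of 1: 0
image of x: 3x + 1
image of x^2: 18x^2 + 2x
image of x^3: 81x^3 + 3x^2
image of x^4: 324x^4 + 4x^3
image of x^5: 1215x^5 + 5x^4
the matrix is upper triangular; its diagonal is (0, 3, 18, 81, 324, 1215)
for a triangular matrix the eigenvalues are the diagonal entries, with algebraic multiplicity their repetition count

λ = 0 (multiplicity 1), λ = 3 (multiplicity 1), λ = 18 (multiplicity 1), λ = 81 (multiplicity 1), λ = 324 (multiplicity 1), λ = 1215 (multiplicity 1)


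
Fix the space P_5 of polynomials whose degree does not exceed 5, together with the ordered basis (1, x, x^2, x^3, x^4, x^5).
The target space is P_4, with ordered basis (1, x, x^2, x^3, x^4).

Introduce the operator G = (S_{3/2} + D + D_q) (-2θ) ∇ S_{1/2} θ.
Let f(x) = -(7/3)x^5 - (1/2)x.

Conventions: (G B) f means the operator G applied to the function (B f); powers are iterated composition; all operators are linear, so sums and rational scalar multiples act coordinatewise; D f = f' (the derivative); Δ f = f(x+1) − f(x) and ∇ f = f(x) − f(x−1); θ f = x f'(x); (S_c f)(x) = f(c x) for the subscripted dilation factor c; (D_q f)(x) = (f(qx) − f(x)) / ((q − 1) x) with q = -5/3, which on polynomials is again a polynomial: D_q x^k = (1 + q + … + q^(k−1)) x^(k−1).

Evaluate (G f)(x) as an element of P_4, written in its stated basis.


θ f = -(35/3)x^5 - (1/2)x
S_{1/2} θ f = -(35/96)x^5 - (1/4)x
∇ (S_{1/2} θ) f = -(175/96)x^4 + (175/48)x^3 - (175/48)x^2 + (175/96)x - 59/96
θ (∇ S_{1/2} θ) f = -(175/24)x^4 + (175/16)x^3 - (175/24)x^2 + (175/96)x
(-2θ) (∇ S_{1/2} θ) f = (175/12)x^4 - (175/8)x^3 + (175/12)x^2 - (175/48)x
S_{3/2} (-2θ) (∇ S_{1/2} θ) f = (4725/64)x^4 - (4725/64)x^3 + (525/16)x^2 - (175/32)x
D (-2θ) (∇ S_{1/2} θ) f = (175/3)x^3 - (525/8)x^2 + (175/6)x - 175/48
D_q (-2θ) (∇ S_{1/2} θ) f = -(2975/81)x^3 - (3325/72)x^2 - (175/18)x - 175/48
(S_{3/2} + D + D_q) (-2θ) (∇ S_{1/2} θ) f = (4725/64)x^4 - (270725/5184)x^3 - (11375/144)x^2 + (4025/288)x - 175/24

g(x) = (4725/64)x^4 - (270725/5184)x^3 - (11375/144)x^2 + (4025/288)x - 175/24


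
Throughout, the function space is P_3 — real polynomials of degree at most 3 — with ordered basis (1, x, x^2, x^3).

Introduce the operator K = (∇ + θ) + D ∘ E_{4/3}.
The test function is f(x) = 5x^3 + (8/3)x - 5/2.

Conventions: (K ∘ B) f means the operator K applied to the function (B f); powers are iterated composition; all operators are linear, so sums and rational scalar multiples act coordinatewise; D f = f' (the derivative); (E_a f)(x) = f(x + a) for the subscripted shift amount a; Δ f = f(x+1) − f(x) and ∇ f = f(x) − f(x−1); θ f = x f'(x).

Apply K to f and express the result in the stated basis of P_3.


∇ f = 15x^2 - 15x + 23/3
θ f = 15x^3 + (8/3)x
(∇ + θ) f = 15x^3 + 15x^2 - (37/3)x + 23/3
E_{4/3} f = 5x^3 + 20x^2 + (88/3)x + 697/54
D E_{4/3} f = 15x^2 + 40x + 88/3
((∇ + θ) + D ∘ E_{4/3}) f = 15x^3 + 30x^2 + (83/3)x + 37

g(x) = 15x^3 + 30x^2 + (83/3)x + 37


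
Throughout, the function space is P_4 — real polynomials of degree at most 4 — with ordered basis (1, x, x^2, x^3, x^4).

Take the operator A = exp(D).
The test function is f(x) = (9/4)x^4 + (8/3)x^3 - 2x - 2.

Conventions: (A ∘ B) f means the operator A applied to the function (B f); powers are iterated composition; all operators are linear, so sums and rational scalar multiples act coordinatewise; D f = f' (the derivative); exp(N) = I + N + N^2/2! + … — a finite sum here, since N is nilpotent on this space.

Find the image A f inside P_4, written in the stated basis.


order-1 term: 9x^3 + 8x^2 - 2
order-2 term: (27/2)x^2 + 8x
order-3 term: 9x + 8/3
order-4 term: 9/4
the series for exp(D) f terminates at order 4
exp(D) f = (9/4)x^4 + (35/3)x^3 + (43/2)x^2 + 15x + 11/12

g(x) = (9/4)x^4 + (35/3)x^3 + (43/2)x^2 + 15x + 11/12
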